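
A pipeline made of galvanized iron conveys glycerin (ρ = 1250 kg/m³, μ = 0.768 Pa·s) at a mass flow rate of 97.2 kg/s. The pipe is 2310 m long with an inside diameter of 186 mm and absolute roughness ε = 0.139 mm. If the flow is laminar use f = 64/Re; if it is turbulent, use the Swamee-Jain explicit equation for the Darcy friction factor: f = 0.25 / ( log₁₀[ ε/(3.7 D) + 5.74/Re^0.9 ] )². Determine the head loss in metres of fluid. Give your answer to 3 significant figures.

A = πD²/4 = π(0.186)²/4 = 0.02717 m²; mean velocity V = ṁ/(ρA) = 97.2/(1250 · 0.02717) = 2.862 m/s.
Reynolds number Re = ρVD/μ = 1250 · 2.862 · 0.186 / 0.768 = 866.4.
Re < 2300 → laminar flow, so f = 64/Re = 64/866.4 = 0.07387 (the turbulent correlation is not needed).
Darcy-Weisbach: ΔP = f(L/D)(ρV²/2) = 0.07387·(2310/0.186)·(1250·2.862²/2) = 0.07387·1.242e+04·5119 = 4.696e+06 Pa.
Head loss h_f = ΔP/(ρg) = 4.696e+06/(1250·9.81) = 383 m.

h_f ≈ 383 m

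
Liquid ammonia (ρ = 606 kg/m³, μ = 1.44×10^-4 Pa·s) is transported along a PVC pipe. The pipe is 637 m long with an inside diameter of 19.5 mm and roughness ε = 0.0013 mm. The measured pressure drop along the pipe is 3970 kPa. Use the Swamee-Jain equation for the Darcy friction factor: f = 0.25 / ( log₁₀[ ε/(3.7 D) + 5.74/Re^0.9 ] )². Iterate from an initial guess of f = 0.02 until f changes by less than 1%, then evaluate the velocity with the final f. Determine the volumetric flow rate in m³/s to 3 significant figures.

Rearranging Darcy-Weisbach: V = √(2·ΔP·D/(f·L·ρ)). With ε/D = 1.3e-06/0.0195 = 6.67e-05, iterate starting from f = 0.02:
  f = 0.02 → V = √(2·3.97e+06·0.0195/(0.02·637·606)) = 4.478 m/s; Re = ρVD/μ = 3.675e+05; f → 0.01466
  f = 0.01466 → V = 5.23 m/s; Re = 4.292e+05; f → 0.01435
  f = 0.01435 → V = 5.287 m/s; Re = 4.339e+05; f → 0.01433
Converged (Δf/f < 1%). With the final f = 0.01433: V = √(2·3.97e+06·0.0195/(0.01433·637·606)) = 5.291 m/s.
Q = V·A = 5.291·(π/4·0.0195²) = 0.00158 m³/s = 0.00158 m³/s.

Q ≈ 0.00158 m³/s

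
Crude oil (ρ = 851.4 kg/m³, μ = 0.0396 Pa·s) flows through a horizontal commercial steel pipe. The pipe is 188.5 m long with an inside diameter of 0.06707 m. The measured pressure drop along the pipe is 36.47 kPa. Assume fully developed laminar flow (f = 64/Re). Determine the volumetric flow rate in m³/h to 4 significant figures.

For laminar flow, f = 64/Re with Re = ρVD/μ, so Darcy-Weisbach reduces to ΔP = 32μLV/D². Solving for V: V = ΔP·D²/(32μL) = 3.647e+04·(0.06707)²/(32·0.0396·188.5) = 0.6868 m/s.
Check: Re = ρVD/μ = 851.4·0.6868·0.06707/0.0396 = 990.4 < 2300, so the laminar assumption holds.
Q = V·A = 0.6868·(π/4·0.06707²) = 0.002427 m³/s = 8.735 m³/h.

Q ≈ 8.735 m³/h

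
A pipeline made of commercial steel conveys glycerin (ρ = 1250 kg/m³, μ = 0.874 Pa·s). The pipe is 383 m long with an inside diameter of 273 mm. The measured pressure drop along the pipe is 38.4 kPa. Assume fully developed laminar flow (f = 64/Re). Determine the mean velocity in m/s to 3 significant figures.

For laminar flow, f = 64/Re with Re = ρVD/μ, so Darcy-Weisbach reduces to ΔP = 32μLV/D². Solving for V: V = ΔP·D²/(32μL) = 3.84e+04·(0.273)²/(32·0.874·383) = 0.2672 m/s.
Check: Re = ρVD/μ = 1250·0.2672·0.273/0.874 = 104.3 < 2300, so the laminar assumption holds.

V ≈ 0.267 m/s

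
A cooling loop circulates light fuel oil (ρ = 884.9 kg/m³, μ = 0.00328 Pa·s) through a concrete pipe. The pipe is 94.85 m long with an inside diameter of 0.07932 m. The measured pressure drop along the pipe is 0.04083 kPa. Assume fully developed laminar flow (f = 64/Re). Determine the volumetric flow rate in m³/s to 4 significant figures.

Q ≈ 1.275×10^-4 m³/s

For laminar flow, f = 64/Re with Re = ρVD/μ, so Darcy-Weisbach reduces to ΔP = 32μLV/D². Solving for V: V = ΔP·D²/(32μL) = 40.83·(0.07932)²/(32·0.00328·94.85) = 0.0258 m/s.
Check: Re = ρVD/μ = 884.9·0.0258·0.07932/0.00328 = 552.2 < 2300, so the laminar assumption holds.
Q = V·A = 0.0258·(π/4·0.07932²) = 0.0001275 m³/s = 1.275×10^-4 m³/s.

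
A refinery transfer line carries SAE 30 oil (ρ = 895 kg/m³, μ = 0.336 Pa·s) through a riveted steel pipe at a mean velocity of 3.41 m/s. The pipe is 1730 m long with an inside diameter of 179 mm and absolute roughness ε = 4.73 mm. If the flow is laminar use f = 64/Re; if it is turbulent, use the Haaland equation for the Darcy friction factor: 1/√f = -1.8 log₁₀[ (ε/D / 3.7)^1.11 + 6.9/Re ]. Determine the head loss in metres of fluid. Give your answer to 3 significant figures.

Reynolds number Re = ρVD/μ = 895 · 3.41 · 0.179 / 0.336 = 1626.
Re < 2300 → laminar flow, so f = 64/Re = 64/1626 = 0.03936 (the turbulent correlation is not needed).
Darcy-Weisbach: ΔP = f(L/D)(ρV²/2) = 0.03936·(1730/0.179)·(895·3.41²/2) = 0.03936·9665·5204 = 1.98e+06 Pa.
Head loss h_f = ΔP/(ρg) = 1.98e+06/(895·9.81) = 225 m.

h_f ≈ 225 m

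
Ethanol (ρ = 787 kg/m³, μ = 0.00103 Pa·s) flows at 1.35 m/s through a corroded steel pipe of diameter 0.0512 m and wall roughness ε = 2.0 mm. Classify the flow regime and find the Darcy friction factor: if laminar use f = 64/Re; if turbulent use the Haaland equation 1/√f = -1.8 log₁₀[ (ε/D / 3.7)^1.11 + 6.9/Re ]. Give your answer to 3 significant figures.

f ≈ 0.0646

Re = ρVD/μ = 787·1.35·0.0512/0.00103 = 5.281e+04.
Re > 4000 → turbulent. ε/D = 0.002/0.0512 = 0.0391; Haaland: 1/√f = -1.8 log₁₀[0.0064 + 0.000131] = 3.933, so f = 0.06464.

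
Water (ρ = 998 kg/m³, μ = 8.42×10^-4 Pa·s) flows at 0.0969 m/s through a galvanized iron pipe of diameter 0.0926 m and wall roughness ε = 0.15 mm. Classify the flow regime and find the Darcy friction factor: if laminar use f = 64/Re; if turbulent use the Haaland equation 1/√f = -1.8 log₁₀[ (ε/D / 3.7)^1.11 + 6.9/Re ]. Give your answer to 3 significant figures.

f ≈ 0.0326

Re = ρVD/μ = 998·0.0969·0.0926/0.000842 = 1.064e+04.
Re > 4000 → turbulent. ε/D = 0.00015/0.0926 = 0.00162; Haaland: 1/√f = -1.8 log₁₀[0.000187 + 0.000649] = 5.54, so f = 0.03258.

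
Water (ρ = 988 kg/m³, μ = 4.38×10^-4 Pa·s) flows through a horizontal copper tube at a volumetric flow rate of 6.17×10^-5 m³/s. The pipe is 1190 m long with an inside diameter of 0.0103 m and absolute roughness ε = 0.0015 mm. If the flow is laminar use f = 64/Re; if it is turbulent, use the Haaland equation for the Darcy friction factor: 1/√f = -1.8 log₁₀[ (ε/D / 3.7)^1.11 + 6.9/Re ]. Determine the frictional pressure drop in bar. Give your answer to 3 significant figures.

ΔP ≈ 8.44 bar

Cross-sectional area A = πD²/4 = π(0.0103)²/4 = 8.332e-05 m²; mean velocity V = Q/A = 6.17e-05/8.332e-05 = 0.7405 m/s.
Reynolds number Re = ρVD/μ = 988 · 0.7405 · 0.0103 / 0.000438 = 1.72e+04.
Re > 4000 → turbulent. Relative roughness ε/D = 1.5e-06/0.0103 = 0.000146. Haaland: 1/√f = -1.8 log₁₀[(0.000146/3.7)^1.11 + 6.9/1.72e+04] = -1.8 log₁₀[1.29e-05 + 0.000401] = 6.089, so f = 0.02697.
Darcy-Weisbach: ΔP = f(L/D)(ρV²/2) = 0.02697·(1190/0.0103)·(988·0.7405²/2) = 0.02697·1.155e+05·270.9 = 8.44e+05 Pa.
ΔP = 8.44e+05 Pa = 8.44 bar.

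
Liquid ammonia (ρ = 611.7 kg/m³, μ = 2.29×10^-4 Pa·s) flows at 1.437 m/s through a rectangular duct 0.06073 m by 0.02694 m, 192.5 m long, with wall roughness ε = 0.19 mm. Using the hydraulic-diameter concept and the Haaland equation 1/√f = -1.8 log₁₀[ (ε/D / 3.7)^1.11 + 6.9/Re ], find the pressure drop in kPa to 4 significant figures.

ΔP ≈ 101.6 kPa

Hydraulic diameter D_h = 4A/P = 4·(0.06073·0.02694)/(2·(0.06073+0.02694)) = 0.006544/0.1753 = 0.03732 m.
Re = ρVD_h/μ = 611.7·1.437·0.03732/0.000229 = 1.433e+05.
ε/D_h = 0.00019/0.03732 = 0.00509; Haaland gives 1/√f = -1.8 log₁₀[0.000667+4.82e-05] = 5.663, so f = 0.03119.
ΔP = f(L/D_h)(ρV²/2) = 0.03119·192.5/0.03732·631.6 = 1.016e+05 Pa.
ΔP = 101.6 kPa.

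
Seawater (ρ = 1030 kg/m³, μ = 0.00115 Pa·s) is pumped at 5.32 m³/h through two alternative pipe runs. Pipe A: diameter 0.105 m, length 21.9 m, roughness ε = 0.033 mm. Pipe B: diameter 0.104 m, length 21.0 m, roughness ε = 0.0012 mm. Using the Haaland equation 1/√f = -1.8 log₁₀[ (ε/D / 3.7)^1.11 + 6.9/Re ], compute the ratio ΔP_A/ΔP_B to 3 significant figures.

ΔP_A/ΔP_B ≈ 1.01

Pipe A: V = Q/A = 0.001478/0.008659 = 0.1707 m/s; Re = 1.605e+04; ε/D = 0.000314; Haaland → f = 0.02772; ΔP_A = f(L/D)(ρV²/2) = 86.71 Pa.
Pipe B: V = Q/A = 0.001478/0.008495 = 0.174 m/s; Re = 1.62e+04; ε/D = 1.15e-05; Haaland → f = 0.02718; ΔP_B = f(L/D)(ρV²/2) = 85.53 Pa.
ΔP_A/ΔP_B = 86.71/85.53 = 1.01.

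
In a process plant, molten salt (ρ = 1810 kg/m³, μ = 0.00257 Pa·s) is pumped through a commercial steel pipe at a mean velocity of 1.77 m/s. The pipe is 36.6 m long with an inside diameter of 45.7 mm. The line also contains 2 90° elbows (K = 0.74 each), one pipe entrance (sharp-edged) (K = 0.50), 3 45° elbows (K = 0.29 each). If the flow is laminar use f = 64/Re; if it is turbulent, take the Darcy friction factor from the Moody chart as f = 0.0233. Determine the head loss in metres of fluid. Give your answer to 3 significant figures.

h_f ≈ 3.43 m

Reynolds number Re = ρVD/μ = 1810 · 1.77 · 0.0457 / 0.00257 = 5.697e+04.
Re > 4000 → turbulent; use the Moody-chart value f = 0.0233.
Total minor-loss coefficient ΣK = 2·0.74 + 1·0.5 + 3·0.29 = 2.85.
ΔP = [f·L/D + ΣK]·(ρV²/2) = [0.0233·36.6/0.0457 + 2.85]·(1810·1.77²/2) = [18.66 + 2.85]·2835 = 6.099e+04 Pa.
Head loss h_f = ΔP/(ρg) = 6.099e+04/(1810·9.81) = 3.43 m.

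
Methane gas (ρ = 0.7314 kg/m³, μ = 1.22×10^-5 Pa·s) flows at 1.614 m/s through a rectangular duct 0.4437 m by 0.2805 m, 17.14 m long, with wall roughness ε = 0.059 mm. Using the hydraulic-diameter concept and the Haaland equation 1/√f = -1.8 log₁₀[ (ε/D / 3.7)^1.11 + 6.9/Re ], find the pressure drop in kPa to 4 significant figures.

Hydraulic diameter D_h = 4A/P = 4·(0.4437·0.2805)/(2·(0.4437+0.2805)) = 0.4978/1.448 = 0.3437 m.
Re = ρVD_h/μ = 0.7314·1.614·0.3437/1.22e-05 = 3.326e+04.
ε/D_h = 5.9e-05/0.3437 = 0.000172; Haaland gives 1/√f = -1.8 log₁₀[1.55e-05+0.000207] = 6.573, so f = 0.02314.
ΔP = f(L/D_h)(ρV²/2) = 0.02314·17.14/0.3437·0.9526 = 1.099 Pa.
ΔP = 0.001099 kPa.

ΔP ≈ 0.001099 kPa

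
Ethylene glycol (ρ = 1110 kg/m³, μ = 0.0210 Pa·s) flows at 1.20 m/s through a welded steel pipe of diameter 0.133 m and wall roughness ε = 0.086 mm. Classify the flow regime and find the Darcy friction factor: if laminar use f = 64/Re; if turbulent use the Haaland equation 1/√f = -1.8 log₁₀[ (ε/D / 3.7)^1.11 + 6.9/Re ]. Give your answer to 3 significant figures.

Re = ρVD/μ = 1110·1.2·0.133/0.021 = 8436.
Re > 4000 → turbulent. ε/D = 8.6e-05/0.133 = 0.000647; Haaland: 1/√f = -1.8 log₁₀[6.75e-05 + 0.000818] = 5.495, so f = 0.03312.

f ≈ 0.0331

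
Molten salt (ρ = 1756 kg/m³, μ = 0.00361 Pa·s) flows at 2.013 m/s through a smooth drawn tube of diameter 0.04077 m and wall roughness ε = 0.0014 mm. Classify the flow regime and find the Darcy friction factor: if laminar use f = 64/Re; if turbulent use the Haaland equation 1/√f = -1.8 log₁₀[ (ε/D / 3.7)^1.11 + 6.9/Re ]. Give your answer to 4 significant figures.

f ≈ 0.02188

Re = ρVD/μ = 1756·2.013·0.04077/0.00361 = 3.992e+04.
Re > 4000 → turbulent. ε/D = 1.4e-06/0.04077 = 3.43e-05; Haaland: 1/√f = -1.8 log₁₀[2.59e-06 + 0.000173] = 6.761, so f = 0.02188.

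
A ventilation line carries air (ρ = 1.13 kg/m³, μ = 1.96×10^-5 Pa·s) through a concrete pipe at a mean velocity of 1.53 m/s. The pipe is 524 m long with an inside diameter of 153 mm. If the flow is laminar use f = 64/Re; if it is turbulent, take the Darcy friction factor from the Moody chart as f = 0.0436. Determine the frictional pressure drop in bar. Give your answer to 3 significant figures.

ΔP ≈ 0.00197 bar

Reynolds number Re = ρVD/μ = 1.13 · 1.53 · 0.153 / 1.96e-05 = 1.35e+04.
Re > 4000 → turbulent; use the Moody-chart value f = 0.0436.
Darcy-Weisbach: ΔP = f(L/D)(ρV²/2) = 0.0436·(524/0.153)·(1.13·1.53²/2) = 0.0436·3425·1.323 = 197.5 Pa.
ΔP = 197.5 Pa = 0.00197 bar.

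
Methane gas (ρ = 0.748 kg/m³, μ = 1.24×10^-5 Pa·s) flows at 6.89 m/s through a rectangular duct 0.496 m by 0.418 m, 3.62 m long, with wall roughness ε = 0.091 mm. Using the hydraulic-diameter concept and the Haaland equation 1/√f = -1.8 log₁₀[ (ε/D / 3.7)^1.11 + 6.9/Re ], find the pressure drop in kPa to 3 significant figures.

Hydraulic diameter D_h = 4A/P = 4·(0.496·0.418)/(2·(0.496+0.418)) = 0.8293/1.828 = 0.4537 m.
Re = ρVD_h/μ = 0.748·6.89·0.4537/1.24e-05 = 1.886e+05.
ε/D_h = 9.1e-05/0.4537 = 0.000201; Haaland gives 1/√f = -1.8 log₁₀[1.84e-05+3.66e-05] = 7.667, so f = 0.01701.
ΔP = f(L/D_h)(ρV²/2) = 0.01701·3.62/0.4537·17.75 = 2.41 Pa.
ΔP = 0.00241 kPa.

ΔP ≈ 0.00241 kPa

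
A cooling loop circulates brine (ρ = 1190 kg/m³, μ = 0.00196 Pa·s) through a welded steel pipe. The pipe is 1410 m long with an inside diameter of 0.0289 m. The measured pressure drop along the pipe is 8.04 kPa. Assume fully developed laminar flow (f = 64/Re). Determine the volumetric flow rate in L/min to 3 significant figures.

Q ≈ 2.99 L/min

For laminar flow, f = 64/Re with Re = ρVD/μ, so Darcy-Weisbach reduces to ΔP = 32μLV/D². Solving for V: V = ΔP·D²/(32μL) = 8040·(0.0289)²/(32·0.00196·1410) = 0.07593 m/s.
Check: Re = ρVD/μ = 1190·0.07593·0.0289/0.00196 = 1332 < 2300, so the laminar assumption holds.
Q = V·A = 0.07593·(π/4·0.0289²) = 4.981e-05 m³/s = 2.99 L/min.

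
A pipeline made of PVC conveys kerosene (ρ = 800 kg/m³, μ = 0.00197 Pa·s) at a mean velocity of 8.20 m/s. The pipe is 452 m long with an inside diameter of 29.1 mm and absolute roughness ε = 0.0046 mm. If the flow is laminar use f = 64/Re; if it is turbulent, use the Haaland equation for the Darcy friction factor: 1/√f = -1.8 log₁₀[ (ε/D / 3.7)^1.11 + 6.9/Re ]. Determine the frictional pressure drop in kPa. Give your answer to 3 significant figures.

ΔP ≈ 7790 kPa

Reynolds number Re = ρVD/μ = 800 · 8.2 · 0.0291 / 0.00197 = 9.69e+04.
Re > 4000 → turbulent. Relative roughness ε/D = 4.6e-06/0.0291 = 0.000158. Haaland: 1/√f = -1.8 log₁₀[(0.000158/3.7)^1.11 + 6.9/9.69e+04] = -1.8 log₁₀[1.41e-05 + 7.12e-05] = 7.324, so f = 0.01864.
Darcy-Weisbach: ΔP = f(L/D)(ρV²/2) = 0.01864·(452/0.0291)·(800·8.2²/2) = 0.01864·1.553e+04·2.69e+04 = 7.788e+06 Pa.
ΔP = 7.788e+06 Pa = 7790 kPa.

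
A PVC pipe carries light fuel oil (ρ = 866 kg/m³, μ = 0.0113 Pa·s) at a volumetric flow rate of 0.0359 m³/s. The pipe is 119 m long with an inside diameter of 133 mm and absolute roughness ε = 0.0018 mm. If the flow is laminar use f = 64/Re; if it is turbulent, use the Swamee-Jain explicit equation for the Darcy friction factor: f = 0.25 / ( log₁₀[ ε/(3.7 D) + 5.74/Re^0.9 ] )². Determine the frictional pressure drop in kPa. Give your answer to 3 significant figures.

Cross-sectional area A = πD²/4 = π(0.133)²/4 = 0.01389 m²; mean velocity V = Q/A = 0.0359/0.01389 = 2.584 m/s.
Reynolds number Re = ρVD/μ = 866 · 2.584 · 0.133 / 0.0113 = 2.634e+04.
Re > 4000 → turbulent. Relative roughness ε/D = 1.8e-06/0.133 = 1.35e-05. Swamee-Jain: f = 0.25/(log₁₀[1.35e-05/3.7 + 5.74/2.634e+04^0.9])² = 0.25/(log₁₀[3.66e-06 + 0.000603])² = 0.25/(-3.217)² = 0.02416.
Darcy-Weisbach: ΔP = f(L/D)(ρV²/2) = 0.02416·(119/0.133)·(866·2.584²/2) = 0.02416·894.7·2891 = 6.249e+04 Pa.
ΔP = 6.249e+04 Pa = 62.5 kPa.

ΔP ≈ 62.5 kPa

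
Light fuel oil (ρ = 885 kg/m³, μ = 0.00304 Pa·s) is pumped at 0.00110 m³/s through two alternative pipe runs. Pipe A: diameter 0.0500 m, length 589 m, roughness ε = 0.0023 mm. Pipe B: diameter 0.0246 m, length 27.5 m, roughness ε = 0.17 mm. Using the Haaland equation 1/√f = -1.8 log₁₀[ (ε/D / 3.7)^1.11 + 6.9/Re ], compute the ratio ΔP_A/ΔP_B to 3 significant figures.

ΔP_A/ΔP_B ≈ 0.539

Pipe A: V = Q/A = 0.0011/0.001963 = 0.5602 m/s; Re = 8155; ε/D = 4.6e-05; Haaland → f = 0.03273; ΔP_A = f(L/D)(ρV²/2) = 5.355e+04 Pa.
Pipe B: V = Q/A = 0.0011/0.0004753 = 2.314 m/s; Re = 1.657e+04; ε/D = 0.00691; Haaland → f = 0.0375; ΔP_B = f(L/D)(ρV²/2) = 9.935e+04 Pa.
ΔP_A/ΔP_B = 5.355e+04/9.935e+04 = 0.539.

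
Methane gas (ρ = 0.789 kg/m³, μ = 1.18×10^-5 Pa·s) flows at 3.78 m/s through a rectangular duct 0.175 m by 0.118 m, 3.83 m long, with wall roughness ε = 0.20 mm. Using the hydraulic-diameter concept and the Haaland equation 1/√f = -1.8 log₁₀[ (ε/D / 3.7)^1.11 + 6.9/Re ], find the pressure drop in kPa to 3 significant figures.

ΔP ≈ 0.00397 kPa

Hydraulic diameter D_h = 4A/P = 4·(0.175·0.118)/(2·(0.175+0.118)) = 0.0826/0.586 = 0.141 m.
Re = ρVD_h/μ = 0.789·3.78·0.141/1.18e-05 = 3.563e+04.
ε/D_h = 0.0002/0.141 = 0.00142; Haaland gives 1/√f = -1.8 log₁₀[0.000161+0.000194] = 6.209, so f = 0.02594.
ΔP = f(L/D_h)(ρV²/2) = 0.02594·3.83/0.141·5.637 = 3.972 Pa.
ΔP = 0.00397 kPa.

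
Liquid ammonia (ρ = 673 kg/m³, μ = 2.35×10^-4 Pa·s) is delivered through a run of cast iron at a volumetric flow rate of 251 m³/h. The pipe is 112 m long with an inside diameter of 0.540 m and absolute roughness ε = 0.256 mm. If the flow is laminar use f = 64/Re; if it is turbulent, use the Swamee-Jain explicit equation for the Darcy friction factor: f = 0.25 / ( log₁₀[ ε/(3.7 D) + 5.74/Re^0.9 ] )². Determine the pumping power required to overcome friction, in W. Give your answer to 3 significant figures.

Q = 251 m³/h = 251/3600 = 0.06972 m³/s.
Cross-sectional area A = πD²/4 = π(0.54)²/4 = 0.229 m²; mean velocity V = Q/A = 0.06972/0.229 = 0.3044 m/s.
Reynolds number Re = ρVD/μ = 673 · 0.3044 · 0.54 / 0.000235 = 4.708e+05.
Re > 4000 → turbulent. Relative roughness ε/D = 0.000256/0.54 = 0.000474. Swamee-Jain: f = 0.25/(log₁₀[0.000474/3.7 + 5.74/4.708e+05^0.9])² = 0.25/(log₁₀[0.000128 + 4.5e-05])² = 0.25/(-3.762)² = 0.01767.
Darcy-Weisbach: ΔP = f(L/D)(ρV²/2) = 0.01767·(112/0.54)·(673·0.3044²/2) = 0.01767·207.4·31.19 = 114.3 Pa.
Pumping power P = QΔP = 0.06972·114.3 = 7.968 W = 7.97 W.

P ≈ 7.97 W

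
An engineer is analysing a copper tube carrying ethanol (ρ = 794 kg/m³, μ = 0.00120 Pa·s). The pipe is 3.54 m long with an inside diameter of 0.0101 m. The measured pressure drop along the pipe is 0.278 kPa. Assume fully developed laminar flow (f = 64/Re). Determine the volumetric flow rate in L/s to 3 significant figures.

Q ≈ 0.0167 L/s

For laminar flow, f = 64/Re with Re = ρVD/μ, so Darcy-Weisbach reduces to ΔP = 32μLV/D². Solving for V: V = ΔP·D²/(32μL) = 278·(0.0101)²/(32·0.0012·3.54) = 0.2086 m/s.
Check: Re = ρVD/μ = 794·0.2086·0.0101/0.0012 = 1394 < 2300, so the laminar assumption holds.
Q = V·A = 0.2086·(π/4·0.0101²) = 1.671e-05 m³/s = 0.0167 L/s.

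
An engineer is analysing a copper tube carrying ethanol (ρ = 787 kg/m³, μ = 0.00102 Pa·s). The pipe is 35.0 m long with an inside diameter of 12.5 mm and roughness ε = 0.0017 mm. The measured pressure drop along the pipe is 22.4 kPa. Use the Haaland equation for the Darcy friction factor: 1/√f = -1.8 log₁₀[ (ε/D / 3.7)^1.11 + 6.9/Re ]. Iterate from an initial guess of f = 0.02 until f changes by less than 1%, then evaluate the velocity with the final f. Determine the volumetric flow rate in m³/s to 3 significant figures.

Rearranging Darcy-Weisbach: V = √(2·ΔP·D/(f·L·ρ)). With ε/D = 1.7e-06/0.0125 = 0.000136, iterate starting from f = 0.02:
  f = 0.02 → V = √(2·2.24e+04·0.0125/(0.02·35·787)) = 1.008 m/s; Re = ρVD/μ = 9724; f → 0.03127
  f = 0.03127 → V = 0.8063 m/s; Re = 7777; f → 0.03326
  f = 0.03326 → V = 0.7818 m/s; Re = 7540; f → 0.03355
Converged (Δf/f < 1%). With the final f = 0.03355: V = √(2·2.24e+04·0.0125/(0.03355·35·787)) = 0.7784 m/s.
Q = V·A = 0.7784·(π/4·0.0125²) = 9.552e-05 m³/s = 9.55×10^-5 m³/s.

Q ≈ 9.55×10^-5 m³/s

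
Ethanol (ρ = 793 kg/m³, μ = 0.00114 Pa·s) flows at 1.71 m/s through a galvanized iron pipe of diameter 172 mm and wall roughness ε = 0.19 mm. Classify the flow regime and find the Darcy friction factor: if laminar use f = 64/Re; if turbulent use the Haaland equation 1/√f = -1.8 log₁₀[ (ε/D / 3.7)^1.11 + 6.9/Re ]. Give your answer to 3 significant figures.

Re = ρVD/μ = 793·1.71·0.172/0.00114 = 2.046e+05.
Re > 4000 → turbulent. ε/D = 0.00019/0.172 = 0.0011; Haaland: 1/√f = -1.8 log₁₀[0.000122 + 3.37e-05] = 6.852, so f = 0.0213.

f ≈ 0.0213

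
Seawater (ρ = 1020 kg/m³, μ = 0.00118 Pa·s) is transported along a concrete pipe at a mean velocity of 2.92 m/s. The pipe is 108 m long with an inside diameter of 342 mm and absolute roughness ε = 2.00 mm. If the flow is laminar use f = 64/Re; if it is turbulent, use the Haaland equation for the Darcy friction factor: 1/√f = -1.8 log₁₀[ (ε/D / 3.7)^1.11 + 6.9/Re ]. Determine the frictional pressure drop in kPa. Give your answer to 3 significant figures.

Reynolds number Re = ρVD/μ = 1020 · 2.92 · 0.342 / 0.00118 = 8.632e+05.
Re > 4000 → turbulent. Relative roughness ε/D = 0.002/0.342 = 0.00585. Haaland: 1/√f = -1.8 log₁₀[(0.00585/3.7)^1.11 + 6.9/8.632e+05] = -1.8 log₁₀[0.000777 + 7.99e-06] = 5.589, so f = 0.03202.
Darcy-Weisbach: ΔP = f(L/D)(ρV²/2) = 0.03202·(108/0.342)·(1020·2.92²/2) = 0.03202·315.8·4348 = 4.396e+04 Pa.
ΔP = 4.396e+04 Pa = 44.0 kPa.

ΔP ≈ 44.0 kPa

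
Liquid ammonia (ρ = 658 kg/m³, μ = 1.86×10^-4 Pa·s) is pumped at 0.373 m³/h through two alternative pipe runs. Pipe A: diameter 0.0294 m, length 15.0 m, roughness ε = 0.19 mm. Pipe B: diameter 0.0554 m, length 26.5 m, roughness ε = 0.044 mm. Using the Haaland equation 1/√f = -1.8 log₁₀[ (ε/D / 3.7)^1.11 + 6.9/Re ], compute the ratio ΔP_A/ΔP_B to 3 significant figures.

ΔP_A/ΔP_B ≈ 15.0

Pipe A: V = Q/A = 0.0001036/0.0006789 = 0.1526 m/s; Re = 1.587e+04; ε/D = 0.00646; Haaland → f = 0.03708; ΔP_A = f(L/D)(ρV²/2) = 145 Pa.
Pipe B: V = Q/A = 0.0001036/0.002411 = 0.04298 m/s; Re = 8424; ε/D = 0.000794; Haaland → f = 0.03331; ΔP_B = f(L/D)(ρV²/2) = 9.685 Pa.
ΔP_A/ΔP_B = 145/9.685 = 15.0.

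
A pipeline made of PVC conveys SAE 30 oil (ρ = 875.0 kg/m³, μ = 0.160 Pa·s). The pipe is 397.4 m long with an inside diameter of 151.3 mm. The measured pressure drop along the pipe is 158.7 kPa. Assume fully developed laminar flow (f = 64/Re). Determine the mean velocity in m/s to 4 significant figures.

For laminar flow, f = 64/Re with Re = ρVD/μ, so Darcy-Weisbach reduces to ΔP = 32μLV/D². Solving for V: V = ΔP·D²/(32μL) = 1.587e+05·(0.1513)²/(32·0.16·397.4) = 1.785 m/s.
Check: Re = ρVD/μ = 875·1.785·0.1513/0.16 = 1477 < 2300, so the laminar assumption holds.

V ≈ 1.785 m/s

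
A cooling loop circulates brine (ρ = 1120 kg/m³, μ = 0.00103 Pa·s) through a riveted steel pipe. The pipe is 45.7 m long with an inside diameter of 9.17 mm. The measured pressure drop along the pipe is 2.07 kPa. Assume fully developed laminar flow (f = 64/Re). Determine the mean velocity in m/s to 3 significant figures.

V ≈ 0.116 m/s

For laminar flow, f = 64/Re with Re = ρVD/μ, so Darcy-Weisbach reduces to ΔP = 32μLV/D². Solving for V: V = ΔP·D²/(32μL) = 2070·(0.00917)²/(32·0.00103·45.7) = 0.1156 m/s.
Check: Re = ρVD/μ = 1120·0.1156·0.00917/0.00103 = 1152 < 2300, so the laminar assumption holds.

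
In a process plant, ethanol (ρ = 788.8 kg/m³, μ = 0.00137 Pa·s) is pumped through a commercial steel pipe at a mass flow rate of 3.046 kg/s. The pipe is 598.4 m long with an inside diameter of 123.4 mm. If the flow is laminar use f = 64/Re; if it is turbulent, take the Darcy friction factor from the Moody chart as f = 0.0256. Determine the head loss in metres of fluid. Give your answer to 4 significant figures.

h_f ≈ 0.6596 m

A = πD²/4 = π(0.1234)²/4 = 0.01196 m²; mean velocity V = ṁ/(ρA) = 3.046/(788.8 · 0.01196) = 0.3229 m/s.
Reynolds number Re = ρVD/μ = 788.8 · 0.3229 · 0.1234 / 0.00137 = 2.294e+04.
Re > 4000 → turbulent; use the Moody-chart value f = 0.0256.
Darcy-Weisbach: ΔP = f(L/D)(ρV²/2) = 0.0256·(598.4/0.1234)·(788.8·0.3229²/2) = 0.0256·4849·41.12 = 5104 Pa.
Head loss h_f = ΔP/(ρg) = 5104/(788.8·9.81) = 0.6596 m.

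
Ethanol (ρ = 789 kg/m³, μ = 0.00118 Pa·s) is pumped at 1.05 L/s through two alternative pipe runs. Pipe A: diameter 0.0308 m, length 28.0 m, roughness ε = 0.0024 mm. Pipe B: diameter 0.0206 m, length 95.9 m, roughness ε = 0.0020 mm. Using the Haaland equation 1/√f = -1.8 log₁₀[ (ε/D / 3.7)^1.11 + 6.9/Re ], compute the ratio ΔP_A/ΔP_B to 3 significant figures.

Pipe A: V = Q/A = 0.00105/0.0007451 = 1.409 m/s; Re = 2.902e+04; ε/D = 7.79e-05; Haaland → f = 0.02365; ΔP_A = f(L/D)(ρV²/2) = 1.685e+04 Pa.
Pipe B: V = Q/A = 0.00105/0.0003333 = 3.15 m/s; Re = 4.339e+04; ε/D = 9.71e-05; Haaland → f = 0.02164; ΔP_B = f(L/D)(ρV²/2) = 3.944e+05 Pa.
ΔP_A/ΔP_B = 1.685e+04/3.944e+05 = 0.0427.

ΔP_A/ΔP_B ≈ 0.0427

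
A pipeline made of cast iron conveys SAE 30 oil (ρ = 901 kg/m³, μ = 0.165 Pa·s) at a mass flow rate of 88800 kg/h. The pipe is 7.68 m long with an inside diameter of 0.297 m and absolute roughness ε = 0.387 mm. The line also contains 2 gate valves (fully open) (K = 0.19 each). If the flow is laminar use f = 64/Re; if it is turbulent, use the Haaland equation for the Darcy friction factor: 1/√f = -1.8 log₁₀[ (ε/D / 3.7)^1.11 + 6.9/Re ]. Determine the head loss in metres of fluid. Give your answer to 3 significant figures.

h_f ≈ 0.0236 m

ṁ = 88800 kg/h = 88800/3600 = 24.67 kg/s.
A = πD²/4 = π(0.297)²/4 = 0.06928 m²; mean velocity V = ṁ/(ρA) = 24.67/(901 · 0.06928) = 0.3952 m/s.
Reynolds number Re = ρVD/μ = 901 · 0.3952 · 0.297 / 0.165 = 640.9.
Re < 2300 → laminar flow, so f = 64/Re = 64/640.9 = 0.09986 (the turbulent correlation is not needed).
Total minor-loss coefficient ΣK = 2·0.19 = 0.38.
ΔP = [f·L/D + ΣK]·(ρV²/2) = [0.09986·7.68/0.297 + 0.38]·(901·0.3952²/2) = [2.582 + 0.38]·70.35 = 208.4 Pa.
Head loss h_f = ΔP/(ρg) = 208.4/(901·9.81) = 0.0236 m.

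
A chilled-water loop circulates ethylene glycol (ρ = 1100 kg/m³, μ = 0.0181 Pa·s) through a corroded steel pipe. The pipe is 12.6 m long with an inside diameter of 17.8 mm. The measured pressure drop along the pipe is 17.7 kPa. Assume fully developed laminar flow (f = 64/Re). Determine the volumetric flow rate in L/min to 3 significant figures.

For laminar flow, f = 64/Re with Re = ρVD/μ, so Darcy-Weisbach reduces to ΔP = 32μLV/D². Solving for V: V = ΔP·D²/(32μL) = 1.77e+04·(0.0178)²/(32·0.0181·12.6) = 0.7684 m/s.
Check: Re = ρVD/μ = 1100·0.7684·0.0178/0.0181 = 831.3 < 2300, so the laminar assumption holds.
Q = V·A = 0.7684·(π/4·0.0178²) = 0.0001912 m³/s = 11.5 L/min.

Q ≈ 11.5 L/min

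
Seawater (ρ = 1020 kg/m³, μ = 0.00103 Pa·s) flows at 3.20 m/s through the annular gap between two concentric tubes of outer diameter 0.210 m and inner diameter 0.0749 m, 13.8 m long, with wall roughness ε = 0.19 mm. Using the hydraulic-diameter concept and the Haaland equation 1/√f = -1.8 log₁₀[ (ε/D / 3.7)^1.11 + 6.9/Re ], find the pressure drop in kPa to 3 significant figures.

ΔP ≈ 11.7 kPa

Hydraulic diameter D_h = 4A/P = D_o - D_i = 0.21 - 0.0749 = 0.1351 m.
Re = ρVD_h/μ = 1020·3.2·0.1351/0.00103 = 4.281e+05.
ε/D_h = 0.00019/0.1351 = 0.00141; Haaland gives 1/√f = -1.8 log₁₀[0.00016+1.61e-05] = 6.758, so f = 0.02189.
ΔP = f(L/D_h)(ρV²/2) = 0.02189·13.8/0.1351·5222 = 1.168e+04 Pa.
ΔP = 11.7 kPa.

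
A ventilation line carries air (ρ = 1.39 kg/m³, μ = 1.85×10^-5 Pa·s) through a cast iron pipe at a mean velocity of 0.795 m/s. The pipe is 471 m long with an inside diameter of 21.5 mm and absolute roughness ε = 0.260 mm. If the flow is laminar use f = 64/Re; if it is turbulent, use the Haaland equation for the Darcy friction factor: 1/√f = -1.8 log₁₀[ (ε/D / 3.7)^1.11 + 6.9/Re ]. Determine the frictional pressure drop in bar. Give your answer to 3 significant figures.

Reynolds number Re = ρVD/μ = 1.39 · 0.795 · 0.0215 / 1.85e-05 = 1284.
Re < 2300 → laminar flow, so f = 64/Re = 64/1284 = 0.04983 (the turbulent correlation is not needed).
Darcy-Weisbach: ΔP = f(L/D)(ρV²/2) = 0.04983·(471/0.0215)·(1.39·0.795²/2) = 0.04983·2.191e+04·0.4393 = 479.5 Pa.
ΔP = 479.5 Pa = 0.00480 bar.

ΔP ≈ 0.00480 bar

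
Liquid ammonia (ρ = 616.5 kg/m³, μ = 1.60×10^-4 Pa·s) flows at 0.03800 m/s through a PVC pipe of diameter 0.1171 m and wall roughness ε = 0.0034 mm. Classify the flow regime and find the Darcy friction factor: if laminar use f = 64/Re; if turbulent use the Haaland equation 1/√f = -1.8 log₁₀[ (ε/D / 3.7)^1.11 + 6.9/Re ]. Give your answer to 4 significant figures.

Re = ρVD/μ = 616.5·0.038·0.1171/0.00016 = 1.715e+04.
Re > 4000 → turbulent. ε/D = 3.4e-06/0.1171 = 2.9e-05; Haaland: 1/√f = -1.8 log₁₀[2.15e-06 + 0.000402] = 6.107, so f = 0.02681.

f ≈ 0.02681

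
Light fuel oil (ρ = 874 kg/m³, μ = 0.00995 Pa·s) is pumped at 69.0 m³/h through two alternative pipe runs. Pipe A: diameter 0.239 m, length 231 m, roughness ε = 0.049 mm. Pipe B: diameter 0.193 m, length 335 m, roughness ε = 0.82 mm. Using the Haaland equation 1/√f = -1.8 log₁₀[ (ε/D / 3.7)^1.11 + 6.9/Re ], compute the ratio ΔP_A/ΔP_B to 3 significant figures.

Pipe A: V = Q/A = 0.01917/0.04486 = 0.4272 m/s; Re = 8969; ε/D = 0.000205; Haaland → f = 0.03205; ΔP_A = f(L/D)(ρV²/2) = 2471 Pa.
Pipe B: V = Q/A = 0.01917/0.02926 = 0.6552 m/s; Re = 1.111e+04; ε/D = 0.00425; Haaland → f = 0.03588; ΔP_B = f(L/D)(ρV²/2) = 1.168e+04 Pa.
ΔP_A/ΔP_B = 2471/1.168e+04 = 0.212.

ΔP_A/ΔP_B ≈ 0.212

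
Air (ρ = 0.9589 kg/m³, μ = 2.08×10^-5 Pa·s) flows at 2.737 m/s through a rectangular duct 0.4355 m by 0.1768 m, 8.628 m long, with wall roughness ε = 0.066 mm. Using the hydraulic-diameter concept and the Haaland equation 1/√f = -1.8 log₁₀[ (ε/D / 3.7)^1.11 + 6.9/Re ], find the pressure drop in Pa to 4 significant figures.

ΔP ≈ 2.909 Pa

Hydraulic diameter D_h = 4A/P = 4·(0.4355·0.1768)/(2·(0.4355+0.1768)) = 0.308/1.225 = 0.2515 m.
Re = ρVD_h/μ = 0.9589·2.737·0.2515/2.08e-05 = 3.173e+04.
ε/D_h = 6.6e-05/0.2515 = 0.000262; Haaland gives 1/√f = -1.8 log₁₀[2.48e-05+0.000217] = 6.508, so f = 0.02361.
ΔP = f(L/D_h)(ρV²/2) = 0.02361·8.628/0.2515·3.592 = 2.909 Pa.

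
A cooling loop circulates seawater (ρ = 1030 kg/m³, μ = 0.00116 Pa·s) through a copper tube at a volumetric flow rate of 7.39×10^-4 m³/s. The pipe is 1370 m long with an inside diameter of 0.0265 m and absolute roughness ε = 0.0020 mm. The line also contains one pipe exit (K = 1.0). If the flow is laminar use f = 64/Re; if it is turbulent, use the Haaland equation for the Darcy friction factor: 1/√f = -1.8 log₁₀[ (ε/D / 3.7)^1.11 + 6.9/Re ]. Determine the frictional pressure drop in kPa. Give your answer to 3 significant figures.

ΔP ≈ 1110 kPa

Cross-sectional area A = πD²/4 = π(0.0265)²/4 = 0.0005515 m²; mean velocity V = Q/A = 0.000739/0.0005515 = 1.34 m/s.
Reynolds number Re = ρVD/μ = 1030 · 1.34 · 0.0265 / 0.00116 = 3.153e+04.
Re > 4000 → turbulent. Relative roughness ε/D = 2e-06/0.0265 = 7.55e-05. Haaland: 1/√f = -1.8 log₁₀[(7.55e-05/3.7)^1.11 + 6.9/3.153e+04] = -1.8 log₁₀[6.22e-06 + 0.000219] = 6.566, so f = 0.0232.
Total minor-loss coefficient ΣK = 1·1 = 1.
ΔP = [f·L/D + ΣK]·(ρV²/2) = [0.0232·1370/0.0265 + 1]·(1030·1.34²/2) = [1199 + 1]·924.6 = 1.11e+06 Pa.
ΔP = 1.11e+06 Pa = 1110 kPa.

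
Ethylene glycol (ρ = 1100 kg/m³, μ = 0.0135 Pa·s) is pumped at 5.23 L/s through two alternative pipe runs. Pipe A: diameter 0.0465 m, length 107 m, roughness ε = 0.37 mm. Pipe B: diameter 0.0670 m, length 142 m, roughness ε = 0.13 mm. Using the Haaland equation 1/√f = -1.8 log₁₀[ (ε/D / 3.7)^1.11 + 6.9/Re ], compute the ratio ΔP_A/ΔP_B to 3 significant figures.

Pipe A: V = Q/A = 0.00523/0.001698 = 3.08 m/s; Re = 1.167e+04; ε/D = 0.00796; Haaland → f = 0.04013; ΔP_A = f(L/D)(ρV²/2) = 4.817e+05 Pa.
Pipe B: V = Q/A = 0.00523/0.003526 = 1.483 m/s; Re = 8098; ε/D = 0.00194; Haaland → f = 0.03508; ΔP_B = f(L/D)(ρV²/2) = 8.997e+04 Pa.
ΔP_A/ΔP_B = 4.817e+05/8.997e+04 = 5.35.

ΔP_A/ΔP_B ≈ 5.35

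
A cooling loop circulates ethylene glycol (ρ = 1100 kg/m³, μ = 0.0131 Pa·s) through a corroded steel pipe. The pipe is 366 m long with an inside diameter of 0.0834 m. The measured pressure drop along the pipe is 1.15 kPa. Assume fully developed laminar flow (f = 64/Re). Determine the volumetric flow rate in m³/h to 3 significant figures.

For laminar flow, f = 64/Re with Re = ρVD/μ, so Darcy-Weisbach reduces to ΔP = 32μLV/D². Solving for V: V = ΔP·D²/(32μL) = 1150·(0.0834)²/(32·0.0131·366) = 0.05213 m/s.
Check: Re = ρVD/μ = 1100·0.05213·0.0834/0.0131 = 365.1 < 2300, so the laminar assumption holds.
Q = V·A = 0.05213·(π/4·0.0834²) = 0.0002848 m³/s = 1.03 m³/h.

Q ≈ 1.03 m³/h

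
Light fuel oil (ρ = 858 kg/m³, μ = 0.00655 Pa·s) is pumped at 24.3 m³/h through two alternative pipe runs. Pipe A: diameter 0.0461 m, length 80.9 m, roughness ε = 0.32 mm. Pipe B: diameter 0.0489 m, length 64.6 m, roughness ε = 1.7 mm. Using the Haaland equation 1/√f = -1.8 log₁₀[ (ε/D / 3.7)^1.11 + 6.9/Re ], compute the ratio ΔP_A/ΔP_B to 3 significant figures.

Pipe A: V = Q/A = 0.00675/0.001669 = 4.044 m/s; Re = 2.442e+04; ε/D = 0.00694; Haaland → f = 0.03638; ΔP_A = f(L/D)(ρV²/2) = 4.479e+05 Pa.
Pipe B: V = Q/A = 0.00675/0.001878 = 3.594 m/s; Re = 2.302e+04; ε/D = 0.0348; Haaland → f = 0.0622; ΔP_B = f(L/D)(ρV²/2) = 4.554e+05 Pa.
ΔP_A/ΔP_B = 4.479e+05/4.554e+05 = 0.984.

ΔP_A/ΔP_B ≈ 0.984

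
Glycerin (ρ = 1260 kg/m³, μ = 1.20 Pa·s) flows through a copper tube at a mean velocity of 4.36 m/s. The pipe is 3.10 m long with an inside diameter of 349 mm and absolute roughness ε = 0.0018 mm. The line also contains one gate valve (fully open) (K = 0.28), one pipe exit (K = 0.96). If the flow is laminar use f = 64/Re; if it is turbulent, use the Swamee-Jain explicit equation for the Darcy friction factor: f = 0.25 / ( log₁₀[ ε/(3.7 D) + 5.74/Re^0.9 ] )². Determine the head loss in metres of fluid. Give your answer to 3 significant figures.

h_f ≈ 1.55 m

Reynolds number Re = ρVD/μ = 1260 · 4.36 · 0.349 / 1.2 = 1598.
Re < 2300 → laminar flow, so f = 64/Re = 64/1598 = 0.04006 (the turbulent correlation is not needed).
Total minor-loss coefficient ΣK = 1·0.28 + 1·0.96 = 1.24.
ΔP = [f·L/D + ΣK]·(ρV²/2) = [0.04006·3.1/0.349 + 1.24]·(1260·4.36²/2) = [0.3558 + 1.24]·1.198e+04 = 1.911e+04 Pa.
Head loss h_f = ΔP/(ρg) = 1.911e+04/(1260·9.81) = 1.55 m.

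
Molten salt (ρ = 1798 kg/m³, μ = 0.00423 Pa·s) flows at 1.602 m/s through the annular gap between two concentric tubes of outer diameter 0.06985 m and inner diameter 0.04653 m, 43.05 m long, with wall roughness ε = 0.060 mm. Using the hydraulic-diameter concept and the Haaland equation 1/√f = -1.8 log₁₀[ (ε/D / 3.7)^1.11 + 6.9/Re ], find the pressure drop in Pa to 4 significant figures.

ΔP ≈ 134500 Pa

Hydraulic diameter D_h = 4A/P = D_o - D_i = 0.06985 - 0.04653 = 0.02332 m.
Re = ρVD_h/μ = 1798·1.602·0.02332/0.00423 = 1.588e+04.
ε/D_h = 6e-05/0.02332 = 0.00257; Haaland gives 1/√f = -1.8 log₁₀[0.000313+0.000435] = 5.628, so f = 0.03157.
ΔP = f(L/D_h)(ρV²/2) = 0.03157·43.05/0.02332·2307 = 1.345e+05 Pa.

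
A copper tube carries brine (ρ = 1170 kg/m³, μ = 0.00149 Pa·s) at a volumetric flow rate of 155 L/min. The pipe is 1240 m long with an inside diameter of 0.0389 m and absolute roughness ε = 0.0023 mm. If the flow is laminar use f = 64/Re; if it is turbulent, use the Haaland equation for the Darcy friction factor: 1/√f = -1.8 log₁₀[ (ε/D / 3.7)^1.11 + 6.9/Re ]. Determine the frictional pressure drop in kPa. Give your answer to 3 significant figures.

ΔP ≈ 1730 kPa

Q = 155 L/min = 155/60000 = 0.002583 m³/s.
Cross-sectional area A = πD²/4 = π(0.0389)²/4 = 0.001188 m²; mean velocity V = Q/A = 0.002583/0.001188 = 2.174 m/s.
Reynolds number Re = ρVD/μ = 1170 · 2.174 · 0.0389 / 0.00149 = 6.64e+04.
Re > 4000 → turbulent. Relative roughness ε/D = 2.3e-06/0.0389 = 5.91e-05. Haaland: 1/√f = -1.8 log₁₀[(5.91e-05/3.7)^1.11 + 6.9/6.64e+04] = -1.8 log₁₀[4.74e-06 + 0.000104] = 7.135, so f = 0.01964.
Darcy-Weisbach: ΔP = f(L/D)(ρV²/2) = 0.01964·(1240/0.0389)·(1170·2.174²/2) = 0.01964·3.188e+04·2764 = 1.731e+06 Pa.
ΔP = 1.731e+06 Pa = 1730 kPa.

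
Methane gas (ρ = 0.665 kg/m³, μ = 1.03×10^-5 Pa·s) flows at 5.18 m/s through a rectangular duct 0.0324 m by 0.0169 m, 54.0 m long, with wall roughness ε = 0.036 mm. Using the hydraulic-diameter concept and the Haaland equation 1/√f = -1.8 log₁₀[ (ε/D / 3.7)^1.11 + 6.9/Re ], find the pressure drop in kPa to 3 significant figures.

ΔP ≈ 0.768 kPa

Hydraulic diameter D_h = 4A/P = 4·(0.0324·0.0169)/(2·(0.0324+0.0169)) = 0.00219/0.0986 = 0.02221 m.
Re = ρVD_h/μ = 0.665·5.18·0.02221/1.03e-05 = 7429.
ε/D_h = 3.6e-05/0.02221 = 0.00162; Haaland gives 1/√f = -1.8 log₁₀[0.000187+0.000929] = 5.314, so f = 0.03541.
ΔP = f(L/D_h)(ρV²/2) = 0.03541·54/0.02221·8.922 = 768 Pa.
ΔP = 0.768 kPa.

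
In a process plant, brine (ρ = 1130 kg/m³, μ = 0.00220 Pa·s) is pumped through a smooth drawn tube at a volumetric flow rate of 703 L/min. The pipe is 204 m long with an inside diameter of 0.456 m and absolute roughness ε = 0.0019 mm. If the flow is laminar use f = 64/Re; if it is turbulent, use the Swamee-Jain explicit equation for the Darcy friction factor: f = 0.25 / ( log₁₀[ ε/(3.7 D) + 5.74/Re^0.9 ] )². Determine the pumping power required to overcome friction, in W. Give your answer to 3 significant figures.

P ≈ 0.411 W

Q = 703 L/min = 703/60000 = 0.01172 m³/s.
Cross-sectional area A = πD²/4 = π(0.456)²/4 = 0.1633 m²; mean velocity V = Q/A = 0.01172/0.1633 = 0.07174 m/s.
Reynolds number Re = ρVD/μ = 1130 · 0.07174 · 0.456 / 0.0022 = 1.68e+04.
Re > 4000 → turbulent. Relative roughness ε/D = 1.9e-06/0.456 = 4.17e-06. Swamee-Jain: f = 0.25/(log₁₀[4.17e-06/3.7 + 5.74/1.68e+04^0.9])² = 0.25/(log₁₀[1.13e-06 + 0.000904])² = 0.25/(-3.043)² = 0.02699.
Darcy-Weisbach: ΔP = f(L/D)(ρV²/2) = 0.02699·(204/0.456)·(1130·0.07174²/2) = 0.02699·447.4·2.908 = 35.12 Pa.
Pumping power P = QΔP = 0.01172·35.12 = 0.4114 W = 0.411 W.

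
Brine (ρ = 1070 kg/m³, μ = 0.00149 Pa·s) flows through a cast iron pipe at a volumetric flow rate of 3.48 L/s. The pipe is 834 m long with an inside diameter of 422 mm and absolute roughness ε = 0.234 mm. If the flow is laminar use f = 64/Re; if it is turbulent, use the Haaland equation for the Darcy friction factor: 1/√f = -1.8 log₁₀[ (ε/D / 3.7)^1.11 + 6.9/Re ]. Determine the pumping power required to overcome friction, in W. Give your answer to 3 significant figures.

Q = 3.48 L/s = 3.48/1000 = 0.00348 m³/s.
Cross-sectional area A = πD²/4 = π(0.422)²/4 = 0.1399 m²; mean velocity V = Q/A = 0.00348/0.1399 = 0.02488 m/s.
Reynolds number Re = ρVD/μ = 1070 · 0.02488 · 0.422 / 0.00149 = 7540.
Re > 4000 → turbulent. Relative roughness ε/D = 0.000234/0.422 = 0.000555. Haaland: 1/√f = -1.8 log₁₀[(0.000555/3.7)^1.11 + 6.9/7540] = -1.8 log₁₀[5.69e-05 + 0.000915] = 5.422, so f = 0.03401.
Darcy-Weisbach: ΔP = f(L/D)(ρV²/2) = 0.03401·(834/0.422)·(1070·0.02488²/2) = 0.03401·1976·0.3312 = 22.26 Pa.
Pumping power P = QΔP = 0.00348·22.26 = 0.07748 W = 0.0775 W.

P ≈ 0.0775 W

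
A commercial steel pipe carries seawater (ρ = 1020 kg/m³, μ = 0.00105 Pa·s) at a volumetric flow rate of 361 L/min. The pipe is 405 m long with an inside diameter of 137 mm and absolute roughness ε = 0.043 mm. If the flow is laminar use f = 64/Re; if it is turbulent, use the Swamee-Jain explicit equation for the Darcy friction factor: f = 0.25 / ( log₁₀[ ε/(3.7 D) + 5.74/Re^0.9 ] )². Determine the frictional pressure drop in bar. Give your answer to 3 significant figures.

Q = 361 L/min = 361/60000 = 0.006017 m³/s.
Cross-sectional area A = πD²/4 = π(0.137)²/4 = 0.01474 m²; mean velocity V = Q/A = 0.006017/0.01474 = 0.4082 m/s.
Reynolds number Re = ρVD/μ = 1020 · 0.4082 · 0.137 / 0.00105 = 5.432e+04.
Re > 4000 → turbulent. Relative roughness ε/D = 4.3e-05/0.137 = 0.000314. Swamee-Jain: f = 0.25/(log₁₀[0.000314/3.7 + 5.74/5.432e+04^0.9])² = 0.25/(log₁₀[8.48e-05 + 0.000314])² = 0.25/(-3.399)² = 0.02164.
Darcy-Weisbach: ΔP = f(L/D)(ρV²/2) = 0.02164·(405/0.137)·(1020·0.4082²/2) = 0.02164·2956·84.96 = 5436 Pa.
ΔP = 5436 Pa = 0.0544 bar.

ΔP ≈ 0.0544 bar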